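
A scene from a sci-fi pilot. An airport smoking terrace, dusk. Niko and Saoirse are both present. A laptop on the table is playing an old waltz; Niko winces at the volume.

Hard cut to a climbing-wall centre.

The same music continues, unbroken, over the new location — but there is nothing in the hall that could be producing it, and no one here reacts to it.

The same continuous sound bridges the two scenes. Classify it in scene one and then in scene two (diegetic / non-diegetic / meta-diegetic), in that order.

diegetic, non-diegetic

Scene one: a laptop is an on-screen source and Niko reacts to it → diegetic.
Scene two: there is no source in the hall and no one hears it — it's now underscore → non-diegetic.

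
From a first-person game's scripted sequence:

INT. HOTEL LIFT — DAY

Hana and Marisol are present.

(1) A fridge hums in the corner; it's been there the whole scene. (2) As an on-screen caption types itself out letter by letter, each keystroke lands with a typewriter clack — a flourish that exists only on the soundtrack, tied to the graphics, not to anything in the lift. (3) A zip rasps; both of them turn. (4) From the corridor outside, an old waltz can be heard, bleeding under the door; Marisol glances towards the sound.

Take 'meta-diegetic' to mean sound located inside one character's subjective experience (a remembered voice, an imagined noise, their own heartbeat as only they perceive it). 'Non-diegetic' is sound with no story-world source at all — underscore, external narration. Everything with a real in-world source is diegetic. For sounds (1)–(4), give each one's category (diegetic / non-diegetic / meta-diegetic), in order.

diegetic, non-diegetic, diegetic, diegetic

Sound (1): a fridge is part of the location's real environment, so diegetic.
Sound (2): it accompanies on-screen graphics, not anything inside the story world, so non-diegetic.
Sound (3): an in-world source (a zip); characters could hear it, so diegetic.
(4) the music has an off-screen but real-world source and a character hears it → diegetic.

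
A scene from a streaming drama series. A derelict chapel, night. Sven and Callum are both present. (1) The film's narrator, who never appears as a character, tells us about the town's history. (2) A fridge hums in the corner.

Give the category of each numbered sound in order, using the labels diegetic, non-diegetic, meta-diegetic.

(1) is non-diegetic: commentary laid over the scene from outside the fiction.
(2) is diegetic: it's the actual ambient sound of the location.

non-diegetic, diegetic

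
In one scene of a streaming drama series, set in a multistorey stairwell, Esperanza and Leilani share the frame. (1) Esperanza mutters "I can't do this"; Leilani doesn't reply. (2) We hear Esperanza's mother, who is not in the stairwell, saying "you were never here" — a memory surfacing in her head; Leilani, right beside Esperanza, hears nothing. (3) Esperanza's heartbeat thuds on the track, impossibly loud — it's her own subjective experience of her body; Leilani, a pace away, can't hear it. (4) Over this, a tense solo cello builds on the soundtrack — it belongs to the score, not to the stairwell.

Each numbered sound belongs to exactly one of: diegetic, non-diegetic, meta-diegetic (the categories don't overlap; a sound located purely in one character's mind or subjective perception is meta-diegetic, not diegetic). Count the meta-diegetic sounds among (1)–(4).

(1) spoken by a character present in the story world → diegetic.
(2) the voice is a memory playing only inside Esperanza's mind; Leilani can't hear it → meta-diegetic.
Sound (3): a subjective body sound — Esperanza's private perception, inaudible to Leilani, so meta-diegetic.
(4) it has no source in the story world and no character can hear it — it's underscore → non-diegetic.
Meta-diegetic: (2), (3) — that's 2.

2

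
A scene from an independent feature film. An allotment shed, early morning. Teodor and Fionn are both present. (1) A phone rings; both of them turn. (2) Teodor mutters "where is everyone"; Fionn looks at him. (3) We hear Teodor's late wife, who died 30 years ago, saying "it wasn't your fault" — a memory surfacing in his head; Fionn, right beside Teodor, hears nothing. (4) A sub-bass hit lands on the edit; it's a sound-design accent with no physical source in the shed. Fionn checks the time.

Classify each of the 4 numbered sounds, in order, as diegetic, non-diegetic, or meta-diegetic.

diegetic, diegetic, meta-diegetic, non-diegetic

(1) is diegetic: an in-world source (a phone); characters could hear it.
(2) is diegetic: spoken by a character present in the story world.
(3) it's Teodor's recollection rendered as sound; the other character can't hear it → meta-diegetic.
Sound (4): it's a sound-design accent with no in-world source; no one in the scene can hear it, so non-diegetic.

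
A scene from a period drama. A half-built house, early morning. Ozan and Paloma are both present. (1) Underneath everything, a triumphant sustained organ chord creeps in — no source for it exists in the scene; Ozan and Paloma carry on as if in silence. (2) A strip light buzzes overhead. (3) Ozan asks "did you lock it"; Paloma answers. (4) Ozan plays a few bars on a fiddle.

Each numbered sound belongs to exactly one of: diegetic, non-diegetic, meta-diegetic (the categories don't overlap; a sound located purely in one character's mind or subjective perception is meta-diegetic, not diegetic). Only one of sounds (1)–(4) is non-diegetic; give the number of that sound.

1

(1) is non-diegetic: nothing in the site produces it and the characters don't hear it — pure soundtrack.
Sound (2): a strip light is part of the location's real environment, so diegetic.
(3) Ozan is a character speaking aloud in the scene → diegetic.
(4) Ozan is producing the music live, in the story world → diegetic.
Only (1) is non-diegetic.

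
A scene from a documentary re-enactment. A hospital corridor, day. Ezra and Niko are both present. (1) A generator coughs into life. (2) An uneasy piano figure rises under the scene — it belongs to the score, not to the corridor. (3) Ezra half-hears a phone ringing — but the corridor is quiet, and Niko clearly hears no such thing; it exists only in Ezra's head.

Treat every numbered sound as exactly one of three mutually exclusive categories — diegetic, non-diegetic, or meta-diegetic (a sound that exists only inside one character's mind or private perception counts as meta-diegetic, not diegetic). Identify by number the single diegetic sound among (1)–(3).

(1) an in-world source (a generator); characters could hear it → diegetic.
Sound (2): nothing in the corridor produces it and the characters don't hear it — pure soundtrack, so non-diegetic.
Sound (3): Ezra alone 'hears' it — an imagined sound, not present in the space, so meta-diegetic.
Only (1) is diegetic.

1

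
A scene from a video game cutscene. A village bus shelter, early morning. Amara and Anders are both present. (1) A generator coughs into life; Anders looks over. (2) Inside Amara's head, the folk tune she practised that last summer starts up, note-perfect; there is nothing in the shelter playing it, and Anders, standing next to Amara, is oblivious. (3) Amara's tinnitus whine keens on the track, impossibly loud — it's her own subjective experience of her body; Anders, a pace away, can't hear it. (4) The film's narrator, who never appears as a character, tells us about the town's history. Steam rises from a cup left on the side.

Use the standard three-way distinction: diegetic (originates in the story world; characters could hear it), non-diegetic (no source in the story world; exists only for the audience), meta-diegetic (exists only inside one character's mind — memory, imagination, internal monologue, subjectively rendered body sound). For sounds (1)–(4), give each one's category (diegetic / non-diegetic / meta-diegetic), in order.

diegetic, meta-diegetic, meta-diegetic, non-diegetic

(1) is diegetic: a generator is a real object/event in the scene's world.
Sound (2): remembered music, private to Amara — Anders is oblivious because it isn't in the room, so meta-diegetic.
Sound (3): it's Amara's internal bodily sensation rendered as sound; only Amara 'hears' it, so meta-diegetic.
Sound (4): the narrator exists outside the story world, addressing only the audience, so non-diegetic.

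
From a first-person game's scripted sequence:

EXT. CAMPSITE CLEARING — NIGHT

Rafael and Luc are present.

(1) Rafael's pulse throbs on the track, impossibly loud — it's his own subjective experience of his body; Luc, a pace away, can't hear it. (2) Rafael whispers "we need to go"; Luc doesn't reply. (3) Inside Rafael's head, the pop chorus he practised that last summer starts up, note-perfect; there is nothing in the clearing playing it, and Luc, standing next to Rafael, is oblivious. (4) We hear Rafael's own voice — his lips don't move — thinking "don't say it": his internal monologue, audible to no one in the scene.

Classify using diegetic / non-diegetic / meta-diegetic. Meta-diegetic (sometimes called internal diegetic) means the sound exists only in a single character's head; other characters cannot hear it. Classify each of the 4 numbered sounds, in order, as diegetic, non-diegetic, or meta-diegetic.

(1) it's Rafael's internal bodily sensation rendered as sound; only Rafael 'hears' it → meta-diegetic.
(2) is diegetic: Rafael is a character speaking aloud in the scene.
(3) it lives in Rafael's subjectivity, not in the clearing → meta-diegetic.
(4) it's Rafael's unspoken thought, heard only by the audience via his subjectivity → meta-diegetic.

meta-diegetic, diegetic, meta-diegetic, meta-diegetic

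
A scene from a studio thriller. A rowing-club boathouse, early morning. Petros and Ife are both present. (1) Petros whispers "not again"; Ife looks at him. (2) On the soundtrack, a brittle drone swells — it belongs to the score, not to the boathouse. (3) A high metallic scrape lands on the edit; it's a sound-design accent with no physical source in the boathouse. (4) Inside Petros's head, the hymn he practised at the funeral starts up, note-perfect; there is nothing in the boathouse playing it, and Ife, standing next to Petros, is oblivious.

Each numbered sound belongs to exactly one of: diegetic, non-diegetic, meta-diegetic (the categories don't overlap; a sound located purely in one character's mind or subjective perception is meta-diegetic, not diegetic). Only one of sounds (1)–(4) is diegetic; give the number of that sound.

1

Sound (1): Petros is a character speaking aloud in the scene, so diegetic.
(2) is non-diegetic: score with no on-screen or off-screen source; it exists for the audience alone.
Sound (3): an editorial stinger — it belongs to the cut, not the story world, so non-diegetic.
(4) is meta-diegetic: it lives in Petros's subjectivity, not in the boathouse.
Only (1) is diegetic.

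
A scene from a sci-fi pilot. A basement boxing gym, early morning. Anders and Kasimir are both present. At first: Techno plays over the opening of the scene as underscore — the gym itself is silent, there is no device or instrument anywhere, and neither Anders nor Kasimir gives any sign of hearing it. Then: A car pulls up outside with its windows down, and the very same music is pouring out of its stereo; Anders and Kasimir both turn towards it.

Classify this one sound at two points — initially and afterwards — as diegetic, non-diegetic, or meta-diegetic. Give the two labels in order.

non-diegetic, diegetic

Initially: no in-world source exists and no character can hear it — underscore → non-diegetic.
Afterwards: the car stereo is now a real source in the story world and the characters hear it → diegetic.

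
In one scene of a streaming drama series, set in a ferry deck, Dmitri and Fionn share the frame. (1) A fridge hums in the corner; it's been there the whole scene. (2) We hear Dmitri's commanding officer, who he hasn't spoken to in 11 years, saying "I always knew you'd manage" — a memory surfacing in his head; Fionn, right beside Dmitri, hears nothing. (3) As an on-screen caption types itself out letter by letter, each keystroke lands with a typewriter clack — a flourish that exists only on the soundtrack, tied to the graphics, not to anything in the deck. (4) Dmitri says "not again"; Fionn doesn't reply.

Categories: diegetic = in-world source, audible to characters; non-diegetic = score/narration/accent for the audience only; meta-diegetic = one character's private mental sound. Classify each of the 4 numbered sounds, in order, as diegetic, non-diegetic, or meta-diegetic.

Sound (1): ambient/room sound belonging to the story's physical space, so diegetic.
(2) is meta-diegetic: a remembered line, private to Dmitri — not present in the room, not audible to Fionn.
(3) is non-diegetic: it accompanies on-screen graphics, not anything inside the story world.
(4) Dmitri is a character speaking aloud in the scene → diegetic.

diegetic, meta-diegetic, non-diegetic, diegetic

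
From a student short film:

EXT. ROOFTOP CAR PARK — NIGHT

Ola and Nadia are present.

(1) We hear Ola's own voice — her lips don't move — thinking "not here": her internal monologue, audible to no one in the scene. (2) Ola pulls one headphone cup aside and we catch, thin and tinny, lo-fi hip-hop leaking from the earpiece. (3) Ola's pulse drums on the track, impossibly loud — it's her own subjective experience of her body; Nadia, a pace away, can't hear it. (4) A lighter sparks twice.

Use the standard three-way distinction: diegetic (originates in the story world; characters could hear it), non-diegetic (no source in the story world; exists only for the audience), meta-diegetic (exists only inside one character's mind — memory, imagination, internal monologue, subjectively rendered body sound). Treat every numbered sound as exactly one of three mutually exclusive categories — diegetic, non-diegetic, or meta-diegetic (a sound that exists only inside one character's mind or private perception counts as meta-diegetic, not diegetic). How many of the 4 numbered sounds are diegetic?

2

(1) is meta-diegetic: Ola's thought-voice: a private mental sound no other character can hear.
(2) the earpiece is a real device on Ola's head — source music → diegetic.
Sound (3): point-of-audition from inside Ola's body; not a sound in the room, so meta-diegetic.
(4) a lighter is a real object/event in the scene's world → diegetic.
Diegetic: (2), (4) — that's 2.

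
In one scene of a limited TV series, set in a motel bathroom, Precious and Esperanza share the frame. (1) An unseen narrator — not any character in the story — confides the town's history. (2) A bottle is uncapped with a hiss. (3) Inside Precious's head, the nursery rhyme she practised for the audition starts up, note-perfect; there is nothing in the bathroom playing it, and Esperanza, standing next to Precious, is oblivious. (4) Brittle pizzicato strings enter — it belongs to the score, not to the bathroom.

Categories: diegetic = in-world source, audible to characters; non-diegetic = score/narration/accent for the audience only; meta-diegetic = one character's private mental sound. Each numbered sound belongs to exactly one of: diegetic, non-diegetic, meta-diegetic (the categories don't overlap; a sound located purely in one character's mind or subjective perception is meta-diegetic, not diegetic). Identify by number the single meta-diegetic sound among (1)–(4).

3

Sound (1): commentary laid over the scene from outside the fiction, so non-diegetic.
(2) is diegetic: an in-world source (a bottle); characters could hear it.
(3) the music is a memory playing inside Precious's mind alone; no real-world source, Esperanza can't hear it → meta-diegetic.
(4) is non-diegetic: score with no on-screen or off-screen source; it exists for the audience alone.
Only (3) is meta-diegetic.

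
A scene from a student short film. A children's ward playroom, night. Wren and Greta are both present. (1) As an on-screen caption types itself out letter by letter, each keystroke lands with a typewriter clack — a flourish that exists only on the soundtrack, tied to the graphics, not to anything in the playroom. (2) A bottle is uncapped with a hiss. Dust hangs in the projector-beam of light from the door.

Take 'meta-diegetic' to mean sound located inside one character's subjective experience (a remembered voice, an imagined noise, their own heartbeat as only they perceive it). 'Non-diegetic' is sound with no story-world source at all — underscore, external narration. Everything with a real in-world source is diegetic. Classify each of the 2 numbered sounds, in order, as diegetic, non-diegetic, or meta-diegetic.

non-diegetic, diegetic

(1) is non-diegetic: the caption isn't part of the story world, so neither is the sound tied to it.
(2) the sound comes from a bottle physically present in the location → diegetic.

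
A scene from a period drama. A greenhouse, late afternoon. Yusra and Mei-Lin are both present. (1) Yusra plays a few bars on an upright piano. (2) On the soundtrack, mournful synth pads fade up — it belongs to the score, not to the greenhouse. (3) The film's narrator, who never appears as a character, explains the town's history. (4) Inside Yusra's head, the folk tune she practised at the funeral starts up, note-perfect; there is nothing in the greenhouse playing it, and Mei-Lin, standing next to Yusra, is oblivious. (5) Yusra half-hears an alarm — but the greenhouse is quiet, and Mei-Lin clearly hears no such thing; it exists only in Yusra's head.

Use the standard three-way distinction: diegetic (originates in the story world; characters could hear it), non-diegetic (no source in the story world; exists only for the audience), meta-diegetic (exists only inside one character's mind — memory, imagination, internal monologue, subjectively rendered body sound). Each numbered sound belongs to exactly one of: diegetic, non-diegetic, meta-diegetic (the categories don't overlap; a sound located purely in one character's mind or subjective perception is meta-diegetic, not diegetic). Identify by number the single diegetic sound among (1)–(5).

1

(1) is diegetic: a character is playing an upright piano on screen.
(2) is non-diegetic: it has no source in the story world and no character can hear it — it's underscore.
Sound (3): the narrator exists outside the story world, addressing only the audience, so non-diegetic.
(4) is meta-diegetic: remembered music, private to Yusra — Mei-Lin is oblivious because it isn't in the room.
Sound (5): Yusra alone 'hears' it — an imagined sound, not present in the space, so meta-diegetic.
Only (1) is diegetic.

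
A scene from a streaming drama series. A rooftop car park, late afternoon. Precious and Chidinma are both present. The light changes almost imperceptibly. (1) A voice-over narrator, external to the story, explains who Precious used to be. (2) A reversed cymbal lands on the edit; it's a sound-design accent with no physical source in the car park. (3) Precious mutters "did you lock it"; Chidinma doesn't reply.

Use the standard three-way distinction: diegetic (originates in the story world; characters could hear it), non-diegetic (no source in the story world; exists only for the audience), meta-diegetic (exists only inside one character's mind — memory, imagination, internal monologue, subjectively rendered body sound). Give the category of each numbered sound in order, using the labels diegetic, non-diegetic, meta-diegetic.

(1) is non-diegetic: the narrator exists outside the story world, addressing only the audience.
Sound (2): it's a sound-design accent with no in-world source; no one in the scene can hear it, so non-diegetic.
(3) Precious is a character speaking aloud in the scene → diegetic.

non-diegetic, non-diegetic, diegetic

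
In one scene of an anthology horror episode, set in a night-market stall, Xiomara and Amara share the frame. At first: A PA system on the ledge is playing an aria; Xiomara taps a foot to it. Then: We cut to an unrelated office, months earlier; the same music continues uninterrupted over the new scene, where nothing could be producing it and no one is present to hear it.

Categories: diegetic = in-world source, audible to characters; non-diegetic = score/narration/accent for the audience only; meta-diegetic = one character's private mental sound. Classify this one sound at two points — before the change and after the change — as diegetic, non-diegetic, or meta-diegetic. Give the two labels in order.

Before the change: a PA system is a real in-scene source and Xiomara reacts to it → diegetic.
After the change: there is no longer any in-world source and no one can hear it — it has become underscore → non-diegetic.

diegetic, non-diegetic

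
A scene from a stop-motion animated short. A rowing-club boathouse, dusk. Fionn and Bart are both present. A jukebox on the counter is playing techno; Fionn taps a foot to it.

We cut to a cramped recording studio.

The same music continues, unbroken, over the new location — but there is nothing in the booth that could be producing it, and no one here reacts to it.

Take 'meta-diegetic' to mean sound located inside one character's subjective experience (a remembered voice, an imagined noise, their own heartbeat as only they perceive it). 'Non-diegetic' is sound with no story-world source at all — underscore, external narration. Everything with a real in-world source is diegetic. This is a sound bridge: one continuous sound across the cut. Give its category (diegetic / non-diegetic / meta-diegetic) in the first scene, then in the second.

Scene one: a jukebox is an on-screen source and Fionn reacts to it → diegetic.
Scene two: there is no source in the booth and no one hears it — it's now underscore → non-diegetic.

diegetic, non-diegetic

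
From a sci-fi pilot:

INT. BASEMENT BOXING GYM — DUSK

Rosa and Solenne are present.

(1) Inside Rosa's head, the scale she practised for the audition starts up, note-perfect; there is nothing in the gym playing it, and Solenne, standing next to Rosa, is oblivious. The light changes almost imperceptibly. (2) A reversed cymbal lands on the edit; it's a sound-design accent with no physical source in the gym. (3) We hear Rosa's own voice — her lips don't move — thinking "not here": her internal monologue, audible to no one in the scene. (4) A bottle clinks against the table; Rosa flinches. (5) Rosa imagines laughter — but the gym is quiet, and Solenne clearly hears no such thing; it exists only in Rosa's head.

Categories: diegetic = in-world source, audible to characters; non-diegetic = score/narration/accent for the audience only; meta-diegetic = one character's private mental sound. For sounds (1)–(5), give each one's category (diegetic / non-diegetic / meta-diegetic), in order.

(1) is meta-diegetic: it lives in Rosa's subjectivity, not in the gym.
Sound (2): an editorial stinger — it belongs to the cut, not the story world, so non-diegetic.
(3) is meta-diegetic: Rosa's thought-voice: a private mental sound no other character can hear.
Sound (4): a bottle is a real object/event in the scene's world, so diegetic.
Sound (5): subjective to Rosa: the gym is silent and Solenne hears nothing, so meta-diegetic.

meta-diegetic, non-diegetic, meta-diegetic, diegetic, meta-diegetic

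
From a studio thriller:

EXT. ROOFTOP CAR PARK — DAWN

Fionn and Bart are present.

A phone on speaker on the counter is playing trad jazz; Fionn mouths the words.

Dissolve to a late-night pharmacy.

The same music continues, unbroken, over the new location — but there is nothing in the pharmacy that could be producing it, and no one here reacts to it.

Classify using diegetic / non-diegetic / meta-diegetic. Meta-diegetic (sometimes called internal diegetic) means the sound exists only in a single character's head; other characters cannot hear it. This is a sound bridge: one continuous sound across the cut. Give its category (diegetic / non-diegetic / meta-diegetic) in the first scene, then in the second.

Scene one: a phone on speaker is an on-screen source and Fionn reacts to it → diegetic.
Scene two: there is no source in the pharmacy and no one hears it — it's now underscore → non-diegetic.

diegetic, non-diegetic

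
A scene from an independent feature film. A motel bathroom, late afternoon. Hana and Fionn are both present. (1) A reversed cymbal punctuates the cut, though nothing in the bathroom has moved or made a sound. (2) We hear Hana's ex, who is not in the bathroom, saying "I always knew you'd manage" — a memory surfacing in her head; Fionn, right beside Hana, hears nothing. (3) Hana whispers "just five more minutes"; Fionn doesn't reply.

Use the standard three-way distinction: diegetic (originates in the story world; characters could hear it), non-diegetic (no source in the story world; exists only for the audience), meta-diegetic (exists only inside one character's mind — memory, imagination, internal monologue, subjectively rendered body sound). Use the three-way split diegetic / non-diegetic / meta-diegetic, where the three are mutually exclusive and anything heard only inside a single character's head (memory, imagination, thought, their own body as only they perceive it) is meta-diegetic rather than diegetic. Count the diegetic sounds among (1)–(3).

1

Sound (1): it's a sound-design accent with no in-world source; no one in the scene can hear it, so non-diegetic.
Sound (2): the voice is a memory playing only inside Hana's mind; Fionn can't hear it, so meta-diegetic.
(3) is diegetic: spoken by a character present in the story world.
So 1 of the 3 is diegetic: (3).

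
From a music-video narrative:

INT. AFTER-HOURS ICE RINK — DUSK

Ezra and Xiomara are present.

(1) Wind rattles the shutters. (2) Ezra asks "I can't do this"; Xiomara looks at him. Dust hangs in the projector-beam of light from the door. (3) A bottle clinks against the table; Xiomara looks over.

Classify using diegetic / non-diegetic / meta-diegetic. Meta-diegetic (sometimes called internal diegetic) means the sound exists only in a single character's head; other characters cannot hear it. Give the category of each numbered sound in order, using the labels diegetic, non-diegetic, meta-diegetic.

(1) ambient/room sound belonging to the story's physical space → diegetic.
(2) on-screen dialogue — Ezra speaks and Xiomara is there to hear → diegetic.
Sound (3): the sound comes from a bottle physically present in the location, so diegetic.

diegetic, diegetic, diegetic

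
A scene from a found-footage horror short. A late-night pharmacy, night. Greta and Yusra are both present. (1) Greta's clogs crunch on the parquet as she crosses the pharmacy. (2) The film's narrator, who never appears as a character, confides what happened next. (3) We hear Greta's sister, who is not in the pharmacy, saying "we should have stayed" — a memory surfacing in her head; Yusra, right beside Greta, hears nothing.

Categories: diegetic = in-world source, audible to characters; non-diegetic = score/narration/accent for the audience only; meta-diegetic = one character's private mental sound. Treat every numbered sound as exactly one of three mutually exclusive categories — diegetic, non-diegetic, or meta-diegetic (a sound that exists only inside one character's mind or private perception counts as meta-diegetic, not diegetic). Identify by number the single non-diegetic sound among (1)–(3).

(1) a character's body making contact with the set — an in-world sound → diegetic.
(2) commentary laid over the scene from outside the fiction → non-diegetic.
Sound (3): the voice is a memory playing only inside Greta's mind; Yusra can't hear it, so meta-diegetic.
Only (2) is non-diegetic.

2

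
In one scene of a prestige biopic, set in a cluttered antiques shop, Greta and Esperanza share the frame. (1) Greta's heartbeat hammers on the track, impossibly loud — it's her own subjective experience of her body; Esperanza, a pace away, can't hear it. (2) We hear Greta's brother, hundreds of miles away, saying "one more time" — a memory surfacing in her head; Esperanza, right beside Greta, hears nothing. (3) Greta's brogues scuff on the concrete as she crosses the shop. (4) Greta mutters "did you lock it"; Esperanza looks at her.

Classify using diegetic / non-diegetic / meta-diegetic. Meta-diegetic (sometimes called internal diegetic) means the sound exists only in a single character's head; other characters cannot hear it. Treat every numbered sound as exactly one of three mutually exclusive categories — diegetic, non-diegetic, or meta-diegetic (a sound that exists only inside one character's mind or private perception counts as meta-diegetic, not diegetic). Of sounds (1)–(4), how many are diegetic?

(1) a subjective body sound — Greta's private perception, inaudible to Esperanza → meta-diegetic.
(2) it's Greta's recollection rendered as sound; the other character can't hear it → meta-diegetic.
(3) is diegetic: it's the physical sound of Greta moving in the space.
Sound (4): on-screen dialogue — Greta speaks and Esperanza is there to hear, so diegetic.
So 2 of the 4 are diegetic: (3), (4).

2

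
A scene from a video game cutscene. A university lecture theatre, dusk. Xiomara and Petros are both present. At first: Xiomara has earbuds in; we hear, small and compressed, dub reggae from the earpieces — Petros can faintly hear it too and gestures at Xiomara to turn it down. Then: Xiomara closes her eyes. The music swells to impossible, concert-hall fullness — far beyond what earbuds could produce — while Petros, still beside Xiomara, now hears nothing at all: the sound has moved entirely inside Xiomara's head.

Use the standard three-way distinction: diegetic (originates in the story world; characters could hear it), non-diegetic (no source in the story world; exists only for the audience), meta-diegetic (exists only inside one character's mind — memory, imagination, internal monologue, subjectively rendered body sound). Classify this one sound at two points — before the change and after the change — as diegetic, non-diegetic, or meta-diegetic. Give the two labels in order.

Before the change: the earbuds are a physical source both characters can hear → diegetic.
After the change: the music now exists only as Xiomara's subjective experience; Petros can no longer hear it → meta-diegetic.

diegetic, meta-diegetic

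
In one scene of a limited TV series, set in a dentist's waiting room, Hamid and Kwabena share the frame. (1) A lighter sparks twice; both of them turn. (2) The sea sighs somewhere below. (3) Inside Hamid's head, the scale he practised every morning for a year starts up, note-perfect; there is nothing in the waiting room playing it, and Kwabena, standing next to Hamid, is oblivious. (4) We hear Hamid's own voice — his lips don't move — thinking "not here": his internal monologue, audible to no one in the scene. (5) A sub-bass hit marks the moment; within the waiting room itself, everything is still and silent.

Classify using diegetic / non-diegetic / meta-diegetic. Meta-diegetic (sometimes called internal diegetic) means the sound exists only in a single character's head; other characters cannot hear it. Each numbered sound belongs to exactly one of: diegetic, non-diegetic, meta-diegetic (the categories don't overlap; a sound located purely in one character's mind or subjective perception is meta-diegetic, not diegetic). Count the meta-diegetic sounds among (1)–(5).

(1) is diegetic: an in-world source (a lighter); characters could hear it.
(2) is diegetic: the sea is part of the location's real environment.
(3) the music is a memory playing inside Hamid's mind alone; no real-world source, Kwabena can't hear it → meta-diegetic.
Sound (4): it's Hamid's unspoken thought, heard only by the audience via his subjectivity, so meta-diegetic.
(5) is non-diegetic: nothing in the scene produces it; it's an accent added for the audience.
Meta-diegetic: (3), (4) — that's 2.

2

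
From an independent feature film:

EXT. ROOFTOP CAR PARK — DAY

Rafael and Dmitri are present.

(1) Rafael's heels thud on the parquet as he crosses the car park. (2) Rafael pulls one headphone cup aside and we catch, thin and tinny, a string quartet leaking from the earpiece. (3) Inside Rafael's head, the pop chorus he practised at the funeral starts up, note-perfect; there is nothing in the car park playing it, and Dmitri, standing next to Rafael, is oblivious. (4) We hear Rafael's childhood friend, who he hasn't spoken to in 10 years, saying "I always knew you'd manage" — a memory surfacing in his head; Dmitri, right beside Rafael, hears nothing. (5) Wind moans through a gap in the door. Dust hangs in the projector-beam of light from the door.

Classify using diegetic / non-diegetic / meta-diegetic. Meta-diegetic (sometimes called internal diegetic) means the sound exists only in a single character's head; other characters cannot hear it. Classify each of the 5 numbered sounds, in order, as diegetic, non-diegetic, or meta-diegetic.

(1) is diegetic: a character's body making contact with the set — an in-world sound.
(2) the headphones are an on-screen source → diegetic.
(3) it lives in Rafael's subjectivity, not in the car park → meta-diegetic.
(4) is meta-diegetic: the voice is a memory playing only inside Rafael's mind; Dmitri can't hear it.
Sound (5): ambient/room sound belonging to the story's physical space, so diegetic.

diegetic, diegetic, meta-diegetic, meta-diegetic, diegetic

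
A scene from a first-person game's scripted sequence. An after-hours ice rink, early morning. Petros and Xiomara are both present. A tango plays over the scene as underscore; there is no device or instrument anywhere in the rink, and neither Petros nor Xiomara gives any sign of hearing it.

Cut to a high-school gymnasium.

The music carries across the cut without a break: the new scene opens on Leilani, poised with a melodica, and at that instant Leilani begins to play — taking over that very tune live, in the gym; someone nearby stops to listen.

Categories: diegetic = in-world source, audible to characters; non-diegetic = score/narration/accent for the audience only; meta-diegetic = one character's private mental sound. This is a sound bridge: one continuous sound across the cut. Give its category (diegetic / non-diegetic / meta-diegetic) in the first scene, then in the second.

non-diegetic, diegetic

Scene one: there's no in-world source anywhere and no character hears it — underscore for the audience only → non-diegetic.
Scene two: from the moment Leilani starts playing, the tune is being performed on a melodica inside the story world and another character hears it → diegetic.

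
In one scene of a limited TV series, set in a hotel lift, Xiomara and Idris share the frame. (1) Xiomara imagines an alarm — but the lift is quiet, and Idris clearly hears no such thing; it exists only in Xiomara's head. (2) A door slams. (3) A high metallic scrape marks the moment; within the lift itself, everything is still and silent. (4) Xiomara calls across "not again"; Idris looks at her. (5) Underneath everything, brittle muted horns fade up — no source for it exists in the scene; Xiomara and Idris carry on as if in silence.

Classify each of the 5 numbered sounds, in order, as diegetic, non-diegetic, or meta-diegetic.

(1) Xiomara alone 'hears' it — an imagined sound, not present in the space → meta-diegetic.
Sound (2): an in-world source (a door); characters could hear it, so diegetic.
(3) nothing in the scene produces it; it's an accent added for the audience → non-diegetic.
(4) is diegetic: on-screen dialogue — Xiomara speaks and Idris is there to hear.
(5) score with no on-screen or off-screen source; it exists for the audience alone → non-diegetic.

meta-diegetic, diegetic, non-diegetic, diegetic, non-diegetic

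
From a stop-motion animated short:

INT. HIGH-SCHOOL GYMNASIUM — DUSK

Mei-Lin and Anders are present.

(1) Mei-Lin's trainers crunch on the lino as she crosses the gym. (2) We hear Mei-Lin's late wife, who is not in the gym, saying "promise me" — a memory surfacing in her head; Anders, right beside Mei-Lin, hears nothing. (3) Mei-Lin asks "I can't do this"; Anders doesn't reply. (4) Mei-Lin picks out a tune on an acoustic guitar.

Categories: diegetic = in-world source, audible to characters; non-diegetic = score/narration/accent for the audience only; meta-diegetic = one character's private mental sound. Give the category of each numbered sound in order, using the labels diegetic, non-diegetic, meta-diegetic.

(1) is diegetic: a character's body making contact with the set — an in-world sound.
(2) is meta-diegetic: it's Mei-Lin's recollection rendered as sound; the other character can't hear it.
(3) is diegetic: spoken by a character present in the story world.
(4) is diegetic: Mei-Lin is producing the music live, in the story world.

diegetic, meta-diegetic, diegetic, diegetic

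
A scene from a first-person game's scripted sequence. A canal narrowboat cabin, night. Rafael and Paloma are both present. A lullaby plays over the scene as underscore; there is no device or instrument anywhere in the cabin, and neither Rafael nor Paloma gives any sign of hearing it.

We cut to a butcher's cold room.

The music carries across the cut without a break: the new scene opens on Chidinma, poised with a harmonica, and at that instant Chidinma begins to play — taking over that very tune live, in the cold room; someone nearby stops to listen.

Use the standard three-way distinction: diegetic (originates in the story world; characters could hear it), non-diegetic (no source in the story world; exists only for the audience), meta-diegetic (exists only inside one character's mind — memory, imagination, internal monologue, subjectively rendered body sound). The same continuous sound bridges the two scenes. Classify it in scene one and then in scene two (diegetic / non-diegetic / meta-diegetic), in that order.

Scene one: there's no in-world source anywhere and no character hears it — underscore for the audience only → non-diegetic.
Scene two: from the moment Chidinma starts playing, the tune is being performed on a harmonica inside the story world and another character hears it → diegetic.

non-diegetic, diegetic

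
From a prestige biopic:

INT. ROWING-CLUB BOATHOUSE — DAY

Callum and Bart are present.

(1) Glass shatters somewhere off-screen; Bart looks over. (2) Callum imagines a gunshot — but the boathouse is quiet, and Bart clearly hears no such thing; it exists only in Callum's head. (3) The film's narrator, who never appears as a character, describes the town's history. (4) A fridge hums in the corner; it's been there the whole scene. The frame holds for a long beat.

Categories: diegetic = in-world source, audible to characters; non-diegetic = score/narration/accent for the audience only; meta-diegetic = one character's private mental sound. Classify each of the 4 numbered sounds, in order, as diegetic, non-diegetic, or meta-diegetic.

(1) is diegetic: an in-world source (glass); characters could hear it.
(2) the sound is imagined by Callum; nothing in the story world is producing it and Bart can't hear it → meta-diegetic.
(3) commentary laid over the scene from outside the fiction → non-diegetic.
(4) is diegetic: it's the actual ambient sound of the location.

diegetic, meta-diegetic, non-diegetic, diegetic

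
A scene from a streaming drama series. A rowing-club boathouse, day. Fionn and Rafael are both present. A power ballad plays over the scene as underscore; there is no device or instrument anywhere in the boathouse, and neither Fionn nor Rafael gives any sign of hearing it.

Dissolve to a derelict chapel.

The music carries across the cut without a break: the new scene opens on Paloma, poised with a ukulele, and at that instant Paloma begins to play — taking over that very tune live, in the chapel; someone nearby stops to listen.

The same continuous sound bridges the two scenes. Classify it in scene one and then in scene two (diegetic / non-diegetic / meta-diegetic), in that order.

non-diegetic, diegetic

Scene one: there's no in-world source anywhere and no character hears it — underscore for the audience only → non-diegetic.
Scene two: from the moment Paloma starts playing, the tune is being performed on a ukulele inside the story world and another character hears it → diegetic.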